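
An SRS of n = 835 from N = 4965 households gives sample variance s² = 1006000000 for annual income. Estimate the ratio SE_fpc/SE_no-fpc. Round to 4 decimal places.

0.9120

f = n/N = 835/4965 = 0.16817724.
SE_no-fpc = √(s²/n) = 1097.6295; SE_fpc = √((1−f)s²/n) = 1001.0855.
Ratio = √(1−f) = 0.91204318.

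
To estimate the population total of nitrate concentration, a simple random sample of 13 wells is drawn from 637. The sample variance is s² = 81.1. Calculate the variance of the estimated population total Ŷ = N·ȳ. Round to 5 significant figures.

Var(Ŷ) = N²·Var(ȳ) = N²·(1 − n/N)·s²/n.
f = 13/637 = 0.02040816; Var(ȳ) = 0.97959184·81.1/13 = 6.111146.
Var(Ŷ) = 637² · 6.111146 = 2.4797136 × 10^6.

2.4797 × 10^6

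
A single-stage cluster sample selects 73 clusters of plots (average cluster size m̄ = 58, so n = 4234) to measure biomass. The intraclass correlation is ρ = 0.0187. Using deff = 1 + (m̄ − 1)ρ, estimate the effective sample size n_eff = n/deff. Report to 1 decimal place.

deff = 1 + (58 − 1)·0.0187 = 1 + 1.0659 = 2.0659.
n_eff = 4234 / 2.0659 = 2049.5.

2049.5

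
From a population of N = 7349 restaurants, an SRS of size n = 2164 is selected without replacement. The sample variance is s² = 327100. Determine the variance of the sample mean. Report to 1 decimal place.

Under SRS without replacement, Var(ȳ) = (1 − f)·s²/n with f = n/N = 2164/7349 = 0.29446183.
Var(ȳ) = (1 − 0.29446183)·327100/2164 = 0.70553817·151.15527 = 106.64581.

106.6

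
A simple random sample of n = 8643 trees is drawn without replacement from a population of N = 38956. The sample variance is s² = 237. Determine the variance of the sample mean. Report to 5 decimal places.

Under SRS without replacement, Var(ȳ) = (1 − f)·s²/n with f = n/N = 8643/38956 = 0.22186569.
Var(ȳ) = (1 − 0.22186569)·237/8643 = 0.77813431·0.027421034 = 0.021337248.

0.02134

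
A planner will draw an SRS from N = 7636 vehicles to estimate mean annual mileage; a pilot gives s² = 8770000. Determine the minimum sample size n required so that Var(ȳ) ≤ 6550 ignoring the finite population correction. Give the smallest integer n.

Without fpc, n₀ = s²/D = 8770000/6550 = 1338.9313.
Rounding up, n = 1339.

1339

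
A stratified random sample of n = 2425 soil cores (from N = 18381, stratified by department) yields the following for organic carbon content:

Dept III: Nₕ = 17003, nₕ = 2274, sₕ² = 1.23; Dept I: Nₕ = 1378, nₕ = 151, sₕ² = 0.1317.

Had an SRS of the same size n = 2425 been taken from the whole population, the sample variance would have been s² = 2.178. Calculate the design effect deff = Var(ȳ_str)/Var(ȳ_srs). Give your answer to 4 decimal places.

Var(ȳ_str) = Σ Wₕ²(1−fₕ)sₕ²/nₕ with Wₕ = Nₕ/18381:
  Dept III: (17003/18381)²·(1−2274/17003)·1.23/2274 = 4.0093613 × 10^-4
  Dept I: (1378/18381)²·(1−151/1378)·0.1317/151 = 4.3647999 × 10^-6
  → Var(ȳ_str) = 4.0530093 × 10^-4.
Var(ȳ_srs) = (1 − 2425/18381)·2.178/2425 = 7.7965241 × 10^-4.
deff = (4.0530093 × 10^-4) / (7.7965241 × 10^-4) = 0.5198.

0.5198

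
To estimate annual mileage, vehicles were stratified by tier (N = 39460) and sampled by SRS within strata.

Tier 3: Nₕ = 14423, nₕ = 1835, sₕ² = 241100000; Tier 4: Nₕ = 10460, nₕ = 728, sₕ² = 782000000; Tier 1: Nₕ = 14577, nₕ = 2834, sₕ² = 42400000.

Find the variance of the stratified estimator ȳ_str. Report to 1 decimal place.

87190.3

Var(ȳ_str) = Σₕ Wₕ²(1 − fₕ)sₕ²/nₕ with Wₕ = Nₕ/N, N = 39460.
Tier 3: Wₕ = 0.36550938; term = 0.36550938²·(1 − 0.12722735)·241100000/1835 = 15320.019.
Tier 4: Wₕ = 0.26507856; term = 0.26507856²·(1 − 0.06959847)·782000000/728 = 70225.525.
Tier 1: Wₕ = 0.36941206; term = 0.36941206²·(1 − 0.19441586)·42400000/2834 = 1644.7469.
Sum = 87190.291.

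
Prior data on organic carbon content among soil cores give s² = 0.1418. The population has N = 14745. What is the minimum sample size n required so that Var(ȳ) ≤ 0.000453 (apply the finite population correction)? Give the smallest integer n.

Without fpc, n₀ = s²/D = 0.1418/0.000453 = 313.0243.
With fpc, (1 − n/N)·s²/n ≤ D requires n ≥ n₀/(1 + n₀/N) = 313.0243/(1 + 313.0243/14745) = 306.5172.
Rounding up, n = 307.

307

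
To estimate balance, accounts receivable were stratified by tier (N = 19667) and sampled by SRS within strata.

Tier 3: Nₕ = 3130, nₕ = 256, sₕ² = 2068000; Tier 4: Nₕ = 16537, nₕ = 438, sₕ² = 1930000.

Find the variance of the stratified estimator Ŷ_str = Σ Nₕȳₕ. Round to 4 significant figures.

1.246 × 10^12

Var(Ŷ_str) = Σₕ Nₕ²(1 − fₕ)sₕ²/nₕ.
Tier 3: 3130²·(1 − 256/3130)·2068000/256 = 7.2667743 × 10^10.
Tier 4: 16537²·(1 − 438/16537)·1930000/438 = 1.1731102 × 10^12.
Sum = 1.2457779 × 10^12.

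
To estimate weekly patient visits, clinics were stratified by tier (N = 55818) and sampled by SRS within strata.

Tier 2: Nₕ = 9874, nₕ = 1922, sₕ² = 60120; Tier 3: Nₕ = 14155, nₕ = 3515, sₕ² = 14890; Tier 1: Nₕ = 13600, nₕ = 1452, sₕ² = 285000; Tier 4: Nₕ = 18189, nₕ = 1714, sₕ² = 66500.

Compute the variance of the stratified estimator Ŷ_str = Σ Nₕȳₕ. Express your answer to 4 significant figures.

Var(Ŷ_str) = Σₕ Nₕ²(1 − fₕ)sₕ²/nₕ.
Tier 2: 9874²·(1 − 1922/9874)·60120/1922 = 2.456038 × 10^9.
Tier 3: 14155²·(1 − 3515/14155)·14890/3515 = 6.3800028 × 10^8.
Tier 1: 13600²·(1 − 1452/13600)·285000/1452 = 3.2428132 × 10^10.
Tier 4: 18189²·(1 − 1714/18189)·66500/1714 = 1.1626395 × 10^10.
Sum = 4.7148565 × 10^10.

4.715 × 10^10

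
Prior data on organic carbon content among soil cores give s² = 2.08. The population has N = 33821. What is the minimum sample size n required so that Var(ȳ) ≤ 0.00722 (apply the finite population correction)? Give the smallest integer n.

286

Without fpc, n₀ = s²/D = 2.08/0.00722 = 288.0886.
With fpc, (1 − n/N)·s²/n ≤ D requires n ≥ n₀/(1 + n₀/N) = 288.0886/(1 + 288.0886/33821) = 285.6554.
Rounding up, n = 286.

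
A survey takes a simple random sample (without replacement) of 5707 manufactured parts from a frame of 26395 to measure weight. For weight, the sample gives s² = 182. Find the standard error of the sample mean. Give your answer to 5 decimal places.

Under SRS without replacement, Var(ȳ) = (1 − f)·s²/n with f = n/N = 5707/26395 = 0.21621519.
Var(ȳ) = (1 − 0.21621519)·182/5707 = 0.78378481·0.031890661 = 0.024995415.
SE(ȳ) = √(0.024995415) = 0.15810.

0.15810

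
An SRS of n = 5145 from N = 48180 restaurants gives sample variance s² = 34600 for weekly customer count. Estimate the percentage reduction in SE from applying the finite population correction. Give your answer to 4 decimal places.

f = n/N = 5145/48180 = 0.10678705.
SE_no-fpc = √(s²/n) = 2.5932558; SE_fpc = √((1−f)s²/n) = 2.4508846.
Ratio = √(1−f) = 0.94509944. Reduction = 100·(1 − 0.94509944) = 5.4901%.

5.4901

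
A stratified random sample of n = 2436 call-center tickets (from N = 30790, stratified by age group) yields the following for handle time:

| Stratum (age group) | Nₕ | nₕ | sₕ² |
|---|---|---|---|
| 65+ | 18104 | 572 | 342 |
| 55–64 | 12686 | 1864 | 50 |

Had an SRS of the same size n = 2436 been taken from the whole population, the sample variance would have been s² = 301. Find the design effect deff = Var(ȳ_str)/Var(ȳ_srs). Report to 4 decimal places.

1.7934

Var(ȳ_str) = Σ Wₕ²(1−fₕ)sₕ²/nₕ with Wₕ = Nₕ/30790:
  65+: (18104/30790)²·(1−572/18104)·342/572 = 0.20017816
  55–64: (12686/30790)²·(1−1864/12686)·50/1864 = 0.0038845164
  → Var(ȳ_str) = 0.20406268.
Var(ȳ_srs) = (1 − 2436/30790)·301/2436 = 0.11378732.
deff = 0.20406268 / 0.11378732 = 1.7934.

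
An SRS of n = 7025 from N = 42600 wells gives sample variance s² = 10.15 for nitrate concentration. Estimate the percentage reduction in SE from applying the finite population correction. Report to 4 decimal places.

f = n/N = 7025/42600 = 0.16490610.
SE_no-fpc = √(s²/n) = 0.038011049; SE_fpc = √((1−f)s²/n) = 0.034735816.
Ratio = √(1−f) = 0.91383472. Reduction = 100·(1 − 0.91383472) = 8.6165%.

8.6165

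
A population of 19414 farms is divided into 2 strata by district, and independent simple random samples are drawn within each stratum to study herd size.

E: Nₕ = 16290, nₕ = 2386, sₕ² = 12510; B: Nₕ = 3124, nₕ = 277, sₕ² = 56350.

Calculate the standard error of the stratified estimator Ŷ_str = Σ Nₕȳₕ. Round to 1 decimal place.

54743.5

Var(Ŷ_str) = Σₕ Nₕ²(1 − fₕ)sₕ²/nₕ.
E: 16290²·(1 − 2386/16290)·12510/2386 = 1.1875385 × 10^9.
B: 3124²·(1 − 277/3124)·56350/277 = 1.8093086 × 10^9.
Sum = 2.9968471 × 10^9.
SE = √(2.9968471 × 10^9) = 54743.5.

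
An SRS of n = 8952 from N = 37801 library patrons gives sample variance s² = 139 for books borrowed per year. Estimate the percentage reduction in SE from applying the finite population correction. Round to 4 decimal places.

12.6398

f = n/N = 8952/37801 = 0.23681913.
SE_no-fpc = √(s²/n) = 0.12460841; SE_fpc = √((1−f)s²/n) = 0.10885819.
Ratio = √(1−f) = 0.87360224. Reduction = 100·(1 − 0.87360224) = 12.6398%.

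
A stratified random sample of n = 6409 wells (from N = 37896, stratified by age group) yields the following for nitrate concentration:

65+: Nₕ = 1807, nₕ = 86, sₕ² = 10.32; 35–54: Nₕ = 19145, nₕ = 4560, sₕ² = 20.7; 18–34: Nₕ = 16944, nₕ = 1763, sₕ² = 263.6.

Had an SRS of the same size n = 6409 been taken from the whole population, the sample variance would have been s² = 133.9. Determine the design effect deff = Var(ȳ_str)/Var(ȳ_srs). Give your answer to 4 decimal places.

1.6086

Var(ȳ_str) = Σ Wₕ²(1−fₕ)sₕ²/nₕ with Wₕ = Nₕ/37896:
  65+: (1807/37896)²·(1−86/1807)·10.32/86 = 2.5985646 × 10^-4
  35–54: (19145/37896)²·(1−4560/19145)·20.7/4560 = 8.8263382 × 10^-4
  18–34: (16944/37896)²·(1−1763/16944)·263.6/1763 = 0.026780746
  → Var(ȳ_str) = 0.027923236.
Var(ȳ_srs) = (1 − 6409/37896)·133.9/6409 = 0.01735914.
deff = 0.027923236 / 0.01735914 = 1.6086.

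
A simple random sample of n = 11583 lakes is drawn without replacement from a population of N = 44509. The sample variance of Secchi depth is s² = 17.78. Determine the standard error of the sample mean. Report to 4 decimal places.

Under SRS without replacement, Var(ȳ) = (1 − f)·s²/n with f = n/N = 11583/44509 = 0.26023950.
Var(ȳ) = (1 − 0.26023950)·17.78/11583 = 0.73976050·0.0015350082 = 0.0011355384.
SE(ȳ) = √(0.0011355384) = 0.0337.

0.0337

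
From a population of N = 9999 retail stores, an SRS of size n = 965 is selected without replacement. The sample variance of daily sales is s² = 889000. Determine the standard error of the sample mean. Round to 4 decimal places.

28.8502

Under SRS without replacement, Var(ȳ) = (1 − f)·s²/n with f = n/N = 965/9999 = 0.09650965.
Var(ȳ) = (1 − 0.09650965)·889000/965 = 0.90349035·921.24352 = 832.33463.
SE(ȳ) = √(832.33463) = 28.8502.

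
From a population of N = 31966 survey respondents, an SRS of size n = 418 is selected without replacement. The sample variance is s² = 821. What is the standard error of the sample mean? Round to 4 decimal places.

Under SRS without replacement, Var(ȳ) = (1 − f)·s²/n with f = n/N = 418/31966 = 0.01307639.
Var(ȳ) = (1 − 0.01307639)·821/418 = 0.98692361·1.9641148 = 1.9384313.
SE(ȳ) = √(1.9384313) = 1.3923.

1.3923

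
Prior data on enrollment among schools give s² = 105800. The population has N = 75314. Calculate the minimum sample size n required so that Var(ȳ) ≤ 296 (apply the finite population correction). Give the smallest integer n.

Without fpc, n₀ = s²/D = 105800/296 = 357.4324.
With fpc, (1 − n/N)·s²/n ≤ D requires n ≥ n₀/(1 + n₀/N) = 357.4324/(1 + 357.4324/75314) = 355.7441.
Rounding up, n = 356.

356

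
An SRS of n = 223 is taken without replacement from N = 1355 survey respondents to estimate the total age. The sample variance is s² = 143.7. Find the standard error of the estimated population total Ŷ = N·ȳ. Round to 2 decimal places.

994.19

Var(Ŷ) = N²·Var(ȳ) = N²·(1 − n/N)·s²/n.
f = 223/1355 = 0.16457565; Var(ȳ) = 0.83542435·143.7/223 = 0.53834296.
Var(Ŷ) = 1355² · 0.53834296 = 988411.13.
SE(Ŷ) = √(988411.13) = 994.19.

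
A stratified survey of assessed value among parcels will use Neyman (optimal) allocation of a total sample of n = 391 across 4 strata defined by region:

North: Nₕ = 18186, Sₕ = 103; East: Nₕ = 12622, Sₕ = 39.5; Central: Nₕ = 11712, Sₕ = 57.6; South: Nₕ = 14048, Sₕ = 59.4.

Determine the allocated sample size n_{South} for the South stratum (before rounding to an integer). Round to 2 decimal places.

84.07

Neyman allocation: nₕ = n·NₕSₕ / Σⱼ NⱼSⱼ.
Σ NⱼSⱼ = 18186·103 + 12622·39.5 + 11712·57.6 + 14048·59.4 = 3.8807894 × 10^6.
n_{South} = 391·14048·59.4 / (3.8807894 × 10^6) = 84.07.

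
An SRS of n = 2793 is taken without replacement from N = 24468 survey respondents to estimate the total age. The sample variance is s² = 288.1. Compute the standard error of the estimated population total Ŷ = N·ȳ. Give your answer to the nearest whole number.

Var(Ŷ) = N²·Var(ȳ) = N²·(1 − n/N)·s²/n.
f = 2793/24468 = 0.11414909; Var(ȳ) = 0.88585091·288.1/2793 = 0.091376171.
Var(Ŷ) = 24468² · 0.091376171 = 5.4705362 × 10^7.
SE(Ŷ) = √(5.4705362 × 10^7) = 7396.

7396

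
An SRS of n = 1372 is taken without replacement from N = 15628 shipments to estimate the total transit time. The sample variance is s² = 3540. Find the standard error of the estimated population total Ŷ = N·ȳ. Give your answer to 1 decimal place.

Var(Ŷ) = N²·Var(ȳ) = N²·(1 − n/N)·s²/n.
f = 1372/15628 = 0.08779114; Var(ȳ) = 0.91220886·3540/1372 = 2.3536584.
Var(Ŷ) = 15628² · 2.3536584 = 5.7484431 × 10^8.
SE(Ŷ) = √(5.7484431 × 10^8) = 23975.9.

23975.9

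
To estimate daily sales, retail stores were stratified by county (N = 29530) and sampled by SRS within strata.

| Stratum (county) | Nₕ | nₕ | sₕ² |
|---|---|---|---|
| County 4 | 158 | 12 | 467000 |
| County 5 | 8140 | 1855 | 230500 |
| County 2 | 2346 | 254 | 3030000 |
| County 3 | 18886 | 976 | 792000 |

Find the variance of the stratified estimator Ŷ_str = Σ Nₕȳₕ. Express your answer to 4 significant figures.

3.403 × 10^11

Var(Ŷ_str) = Σₕ Nₕ²(1 − fₕ)sₕ²/nₕ.
County 4: 158²·(1 − 12/158)·467000/12 = 8.9772967 × 10^8.
County 5: 8140²·(1 − 1855/8140)·230500/1855 = 6.3570657 × 10^9.
County 2: 2346²·(1 − 254/2346)·3030000/254 = 5.8546185 × 10^10.
County 3: 18886²·(1 − 976/18886)·792000/976 = 2.7448015 × 10^11.
Sum = 3.4028113 × 10^11.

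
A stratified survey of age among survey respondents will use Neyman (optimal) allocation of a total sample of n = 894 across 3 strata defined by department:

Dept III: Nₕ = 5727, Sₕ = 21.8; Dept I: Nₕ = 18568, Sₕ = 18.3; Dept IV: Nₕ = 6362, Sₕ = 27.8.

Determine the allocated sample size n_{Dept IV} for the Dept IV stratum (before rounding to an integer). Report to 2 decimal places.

246.48

Neyman allocation: nₕ = n·NₕSₕ / Σⱼ NⱼSⱼ.
Σ NⱼSⱼ = 5727·21.8 + 18568·18.3 + 6362·27.8 = 641506.6.
n_{Dept IV} = 894·6362·27.8 / 641506.6 = 246.48.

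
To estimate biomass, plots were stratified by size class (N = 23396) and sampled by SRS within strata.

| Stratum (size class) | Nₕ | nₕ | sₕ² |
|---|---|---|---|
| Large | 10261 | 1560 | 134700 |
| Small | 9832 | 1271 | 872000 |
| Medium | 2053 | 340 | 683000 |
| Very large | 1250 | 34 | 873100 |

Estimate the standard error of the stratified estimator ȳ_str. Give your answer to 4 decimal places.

14.2758

Var(ȳ_str) = Σₕ Wₕ²(1 − fₕ)sₕ²/nₕ with Wₕ = Nₕ/N, N = 23396.
Large: Wₕ = 0.43857924; term = 0.43857924²·(1 − 0.15203197)·134700/1560 = 14.08376.
Small: Wₕ = 0.42024278; term = 0.42024278²·(1 − 0.12927177)·872000/1271 = 105.50039.
Medium: Wₕ = 0.08775004; term = 0.08775004²·(1 − 0.16561130)·683000/340 = 12.906393.
Very large: Wₕ = 0.05342794; term = 0.05342794²·(1 − 0.02720000)·873100/34 = 71.309179.
Sum = 203.79972.
SE = √(203.79972) = 14.2758.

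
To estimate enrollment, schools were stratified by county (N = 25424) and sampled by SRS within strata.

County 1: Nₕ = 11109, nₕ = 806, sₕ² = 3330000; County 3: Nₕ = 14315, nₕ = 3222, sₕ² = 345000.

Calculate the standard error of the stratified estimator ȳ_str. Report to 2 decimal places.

27.53

Var(ȳ_str) = Σₕ Wₕ²(1 − fₕ)sₕ²/nₕ with Wₕ = Nₕ/N, N = 25424.
County 1: Wₕ = 0.43694934; term = 0.43694934²·(1 − 0.07255379)·3330000/806 = 731.57709.
County 3: Wₕ = 0.56305066; term = 0.56305066²·(1 − 0.22507859)·345000/3222 = 26.305476.
Sum = 757.88257.
SE = √(757.88257) = 27.53.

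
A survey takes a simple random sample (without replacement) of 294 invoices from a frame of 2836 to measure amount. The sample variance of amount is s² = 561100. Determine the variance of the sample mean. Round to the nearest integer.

Under SRS without replacement, Var(ȳ) = (1 − f)·s²/n with f = n/N = 294/2836 = 0.10366714.
Var(ȳ) = (1 − 0.10366714)·561100/294 = 0.89633286·1908.5034 = 1710.6543.

1711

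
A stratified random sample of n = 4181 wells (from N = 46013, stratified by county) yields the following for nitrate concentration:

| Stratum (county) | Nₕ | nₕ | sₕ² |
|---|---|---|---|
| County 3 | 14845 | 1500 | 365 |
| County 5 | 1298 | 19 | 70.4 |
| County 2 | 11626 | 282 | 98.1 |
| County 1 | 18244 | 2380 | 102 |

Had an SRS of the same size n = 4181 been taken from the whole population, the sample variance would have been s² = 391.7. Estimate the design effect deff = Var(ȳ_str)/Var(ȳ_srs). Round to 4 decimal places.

0.6246

Var(ȳ_str) = Σ Wₕ²(1−fₕ)sₕ²/nₕ with Wₕ = Nₕ/46013:
  County 3: (14845/46013)²·(1−1500/14845)·365/1500 = 0.022768755
  County 5: (1298/46013)²·(1−19/1298)·70.4/19 = 0.0029053817
  County 2: (11626/46013)²·(1−282/11626)·98.1/282 = 0.021669822
  County 1: (18244/46013)²·(1−2380/18244)·102/2380 = 0.0058586139
  → Var(ȳ_str) = 0.053202573.
Var(ȳ_srs) = (1 − 4181/46013)·391.7/4181 = 0.08517291.
deff = 0.053202573 / 0.08517291 = 0.6246.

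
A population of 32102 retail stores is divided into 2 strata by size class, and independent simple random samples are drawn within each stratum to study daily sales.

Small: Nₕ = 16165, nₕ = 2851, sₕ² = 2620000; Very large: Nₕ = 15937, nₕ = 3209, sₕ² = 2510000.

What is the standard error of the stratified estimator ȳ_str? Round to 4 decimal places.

18.5979

Var(ȳ_str) = Σₕ Wₕ²(1 − fₕ)sₕ²/nₕ with Wₕ = Nₕ/N, N = 32102.
Small: Wₕ = 0.50355118; term = 0.50355118²·(1 − 0.17636870)·2620000/2851 = 191.92173.
Very large: Wₕ = 0.49644882; term = 0.49644882²·(1 − 0.20135534)·2510000/3209 = 153.95953.
Sum = 345.88126.
SE = √(345.88126) = 18.5979.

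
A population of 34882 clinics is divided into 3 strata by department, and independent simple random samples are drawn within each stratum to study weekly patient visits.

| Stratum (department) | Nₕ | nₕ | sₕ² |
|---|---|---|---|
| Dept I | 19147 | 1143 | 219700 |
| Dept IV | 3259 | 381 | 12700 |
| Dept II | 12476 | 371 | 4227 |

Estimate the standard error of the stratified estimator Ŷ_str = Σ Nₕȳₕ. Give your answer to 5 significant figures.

Var(Ŷ_str) = Σₕ Nₕ²(1 − fₕ)sₕ²/nₕ.
Dept I: 19147²·(1 − 1143/19147)·219700/1143 = 6.6260326 × 10^10.
Dept IV: 3259²·(1 − 381/3259)·12700/381 = 3.1264673 × 10^8.
Dept II: 12476²·(1 − 371/12476)·4227/371 = 1.7206736 × 10^9.
Sum = 6.8293646 × 10^10.
SE = √(6.8293646 × 10^10) = 261330.

261330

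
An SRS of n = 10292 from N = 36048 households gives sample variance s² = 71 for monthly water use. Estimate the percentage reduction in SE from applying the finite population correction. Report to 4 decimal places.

f = n/N = 10292/36048 = 0.28550821.
SE_no-fpc = √(s²/n) = 0.083057582; SE_fpc = √((1−f)s²/n) = 0.070206594.
Ratio = √(1−f) = 0.84527616. Reduction = 100·(1 − 0.84527616) = 15.4724%.

15.4724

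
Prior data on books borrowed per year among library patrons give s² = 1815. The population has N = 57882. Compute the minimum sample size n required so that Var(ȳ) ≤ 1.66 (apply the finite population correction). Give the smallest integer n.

1074

Without fpc, n₀ = s²/D = 1815/1.66 = 1093.3735.
With fpc, (1 − n/N)·s²/n ≤ D requires n ≥ n₀/(1 + n₀/N) = 1093.3735/(1 + 1093.3735/57882) = 1073.1029.
Rounding up, n = 1074.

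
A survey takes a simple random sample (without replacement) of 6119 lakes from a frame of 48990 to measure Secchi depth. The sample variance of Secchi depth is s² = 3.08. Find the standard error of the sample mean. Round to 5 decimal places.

0.02099

Under SRS without replacement, Var(ȳ) = (1 − f)·s²/n with f = n/N = 6119/48990 = 0.12490304.
Var(ȳ) = (1 − 0.12490304)·3.08/6119 = 0.87509696·5.0335022 × 10^-4 = 4.4048025 × 10^-4.
SE(ȳ) = √(4.4048025 × 10^-4) = 0.02099.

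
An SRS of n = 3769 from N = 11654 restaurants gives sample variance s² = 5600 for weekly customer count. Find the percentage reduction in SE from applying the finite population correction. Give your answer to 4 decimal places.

17.7448

f = n/N = 3769/11654 = 0.32340827.
SE_no-fpc = √(s²/n) = 1.2189361; SE_fpc = √((1−f)s²/n) = 1.0026383.
Ratio = √(1−f) = 0.82255196. Reduction = 100·(1 − 0.82255196) = 17.7448%.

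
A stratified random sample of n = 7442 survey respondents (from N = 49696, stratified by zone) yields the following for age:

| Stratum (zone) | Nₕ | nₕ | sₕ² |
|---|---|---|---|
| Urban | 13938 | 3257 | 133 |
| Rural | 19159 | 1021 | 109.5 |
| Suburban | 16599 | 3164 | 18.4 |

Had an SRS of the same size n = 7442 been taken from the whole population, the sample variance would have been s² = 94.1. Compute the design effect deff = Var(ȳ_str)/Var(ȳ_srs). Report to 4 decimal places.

1.6815

Var(ȳ_str) = Σ Wₕ²(1−fₕ)sₕ²/nₕ with Wₕ = Nₕ/49696:
  Urban: (13938/49696)²·(1−3257/13938)·133/3257 = 0.0024615201
  Rural: (19159/49696)²·(1−1021/19159)·109.5/1021 = 0.015090643
  Suburban: (16599/49696)²·(1−3164/16599)·18.4/3164 = 5.2511942 × 10^-4
  → Var(ȳ_str) = 0.018077283.
Var(ȳ_srs) = (1 − 7442/49696)·94.1/7442 = 0.010750938.
deff = 0.018077283 / 0.010750938 = 1.6815.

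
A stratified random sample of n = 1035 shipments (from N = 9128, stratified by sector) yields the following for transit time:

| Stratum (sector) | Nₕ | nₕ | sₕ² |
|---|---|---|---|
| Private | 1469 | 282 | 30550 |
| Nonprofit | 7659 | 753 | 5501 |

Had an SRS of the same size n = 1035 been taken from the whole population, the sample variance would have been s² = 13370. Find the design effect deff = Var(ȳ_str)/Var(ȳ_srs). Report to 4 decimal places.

0.6029

Var(ȳ_str) = Σ Wₕ²(1−fₕ)sₕ²/nₕ with Wₕ = Nₕ/9128:
  Private: (1469/9128)²·(1−282/1469)·30550/282 = 2.2671662
  Nonprofit: (7659/9128)²·(1−753/7659)·5501/753 = 4.6376081
  → Var(ȳ_str) = 6.9047743.
Var(ȳ_srs) = (1 − 1035/9128)·13370/1035 = 11.45315.
deff = 6.9047743 / 11.45315 = 0.6029.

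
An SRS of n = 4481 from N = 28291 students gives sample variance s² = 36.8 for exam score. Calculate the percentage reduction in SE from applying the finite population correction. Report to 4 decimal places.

8.2607

f = n/N = 4481/28291 = 0.15838959.
SE_no-fpc = √(s²/n) = 0.090622583; SE_fpc = √((1−f)s²/n) = 0.083136548.
Ratio = √(1−f) = 0.91739327. Reduction = 100·(1 − 0.91739327) = 8.2607%.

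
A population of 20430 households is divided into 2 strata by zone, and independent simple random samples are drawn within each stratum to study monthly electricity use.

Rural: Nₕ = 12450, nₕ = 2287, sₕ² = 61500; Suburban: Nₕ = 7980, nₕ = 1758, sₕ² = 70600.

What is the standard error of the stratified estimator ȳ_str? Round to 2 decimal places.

Var(ȳ_str) = Σₕ Wₕ²(1 − fₕ)sₕ²/nₕ with Wₕ = Nₕ/N, N = 20430.
Rural: Wₕ = 0.60939794; term = 0.60939794²·(1 − 0.18369478)·61500/2287 = 8.1519873.
Suburban: Wₕ = 0.39060206; term = 0.39060206²·(1 − 0.22030075)·70600/1758 = 4.7772943.
Sum = 12.929282.
SE = √(12.929282) = 3.60.

3.60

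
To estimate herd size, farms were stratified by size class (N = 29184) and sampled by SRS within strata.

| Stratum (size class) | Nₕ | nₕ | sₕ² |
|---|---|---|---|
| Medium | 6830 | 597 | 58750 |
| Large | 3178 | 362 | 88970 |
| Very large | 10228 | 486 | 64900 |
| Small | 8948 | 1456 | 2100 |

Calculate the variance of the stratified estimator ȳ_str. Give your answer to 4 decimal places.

Var(ȳ_str) = Σₕ Wₕ²(1 − fₕ)sₕ²/nₕ with Wₕ = Nₕ/N, N = 29184.
Medium: Wₕ = 0.23403235; term = 0.23403235²·(1 − 0.08740849)·58750/597 = 4.9188291.
Large: Wₕ = 0.10889529; term = 0.10889529²·(1 − 0.11390812)·88970/362 = 2.58245.
Very large: Wₕ = 0.35046601; term = 0.35046601²·(1 − 0.04751662)·64900/486 = 15.622756.
Small: Wₕ = 0.30660636; term = 0.30660636²·(1 − 0.16271793)·2100/1456 = 0.11352514.
Sum = 23.23756.

23.2376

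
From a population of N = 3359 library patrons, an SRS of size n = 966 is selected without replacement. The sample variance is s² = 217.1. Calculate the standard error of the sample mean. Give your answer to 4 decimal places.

0.4001

Under SRS without replacement, Var(ȳ) = (1 − f)·s²/n with f = n/N = 966/3359 = 0.28758559.
Var(ȳ) = (1 − 0.28758559)·217.1/966 = 0.71241441·0.2247412 = 0.16010887.
SE(ȳ) = √(0.16010887) = 0.4001.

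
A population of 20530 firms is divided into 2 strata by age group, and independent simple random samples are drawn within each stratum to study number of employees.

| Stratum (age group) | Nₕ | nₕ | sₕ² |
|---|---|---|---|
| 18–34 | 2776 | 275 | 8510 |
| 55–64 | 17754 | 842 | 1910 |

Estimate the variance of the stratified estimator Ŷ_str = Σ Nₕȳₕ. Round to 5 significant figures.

8.9595 × 10^8

Var(Ŷ_str) = Σₕ Nₕ²(1 − fₕ)sₕ²/nₕ.
18–34: 2776²·(1 − 275/2776)·8510/275 = 2.1484736 × 10^8.
55–64: 17754²·(1 − 842/17754)·1910/842 = 6.8110248 × 10^8.
Sum = 8.9594984 × 10^8.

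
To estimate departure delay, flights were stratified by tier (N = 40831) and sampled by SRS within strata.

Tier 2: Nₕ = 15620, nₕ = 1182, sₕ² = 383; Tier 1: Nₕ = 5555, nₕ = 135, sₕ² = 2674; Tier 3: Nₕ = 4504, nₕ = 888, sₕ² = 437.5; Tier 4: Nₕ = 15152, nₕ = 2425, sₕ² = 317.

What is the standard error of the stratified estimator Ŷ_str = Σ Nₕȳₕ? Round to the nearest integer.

Var(Ŷ_str) = Σₕ Nₕ²(1 − fₕ)sₕ²/nₕ.
Tier 2: 15620²·(1 − 1182/15620)·383/1182 = 7.3075091 × 10^7.
Tier 1: 5555²·(1 − 135/5555)·2674/135 = 5.963634 × 10^8.
Tier 3: 4504²·(1 − 888/4504)·437.5/888 = 8.024018 × 10^6.
Tier 4: 15152²·(1 − 2425/15152)·317/2425 = 2.5208298 × 10^7.
Sum = 7.0267081 × 10^8.
SE = √(7.0267081 × 10^8) = 26508.

26508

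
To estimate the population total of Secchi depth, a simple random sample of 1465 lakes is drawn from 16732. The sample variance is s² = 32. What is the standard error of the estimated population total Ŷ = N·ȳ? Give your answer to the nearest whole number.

Var(Ŷ) = N²·Var(ȳ) = N²·(1 − n/N)·s²/n.
f = 1465/16732 = 0.08755678; Var(ȳ) = 0.91244322·32/1465 = 0.0199305.
Var(Ŷ) = 16732² · 0.0199305 = 5.5797393 × 10^6.
SE(Ŷ) = √(5.5797393 × 10^6) = 2362.

2362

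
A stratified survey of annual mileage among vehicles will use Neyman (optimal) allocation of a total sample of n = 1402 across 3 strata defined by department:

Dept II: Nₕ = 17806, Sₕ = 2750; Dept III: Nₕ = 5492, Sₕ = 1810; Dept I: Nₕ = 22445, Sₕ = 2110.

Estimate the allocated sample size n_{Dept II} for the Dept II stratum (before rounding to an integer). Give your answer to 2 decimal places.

646.03

Neyman allocation: nₕ = n·NₕSₕ / Σⱼ NⱼSⱼ.
Σ NⱼSⱼ = 17806·2750 + 5492·1810 + 22445·2110 = 1.0626597 × 10^8.
n_{Dept II} = 1402·17806·2750 / (1.0626597 × 10^8) = 646.03.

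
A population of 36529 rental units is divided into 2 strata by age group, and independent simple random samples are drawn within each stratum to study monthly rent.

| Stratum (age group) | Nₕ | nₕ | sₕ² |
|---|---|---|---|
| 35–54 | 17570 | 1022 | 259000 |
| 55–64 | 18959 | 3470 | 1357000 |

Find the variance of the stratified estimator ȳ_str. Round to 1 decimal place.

Var(ȳ_str) = Σₕ Wₕ²(1 − fₕ)sₕ²/nₕ with Wₕ = Nₕ/N, N = 36529.
35–54: Wₕ = 0.48098771; term = 0.48098771²·(1 − 0.05816733)·259000/1022 = 55.219259.
55–64: Wₕ = 0.51901229; term = 0.51901229²·(1 − 0.18302653)·1357000/3470 = 86.062432.
Sum = 141.28169.

141.3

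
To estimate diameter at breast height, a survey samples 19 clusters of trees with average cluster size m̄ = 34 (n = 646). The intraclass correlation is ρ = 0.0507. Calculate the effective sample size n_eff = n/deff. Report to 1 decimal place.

241.7

deff = 1 + (34 − 1)·0.0507 = 1 + 1.6731 = 2.6731.
n_eff = 646 / 2.6731 = 241.7.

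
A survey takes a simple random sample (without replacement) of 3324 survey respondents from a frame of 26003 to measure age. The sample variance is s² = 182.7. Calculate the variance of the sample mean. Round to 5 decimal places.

0.04794

Under SRS without replacement, Var(ȳ) = (1 − f)·s²/n with f = n/N = 3324/26003 = 0.12783140.
Var(ȳ) = (1 − 0.12783140)·182.7/3324 = 0.87216860·0.054963899 = 0.047937787.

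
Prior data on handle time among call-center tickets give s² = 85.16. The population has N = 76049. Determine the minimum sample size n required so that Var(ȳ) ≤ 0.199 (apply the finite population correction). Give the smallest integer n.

426

Without fpc, n₀ = s²/D = 85.16/0.199 = 427.9397.
With fpc, (1 − n/N)·s²/n ≤ D requires n ≥ n₀/(1 + n₀/N) = 427.9397/(1 + 427.9397/76049) = 425.5451.
Rounding up, n = 426.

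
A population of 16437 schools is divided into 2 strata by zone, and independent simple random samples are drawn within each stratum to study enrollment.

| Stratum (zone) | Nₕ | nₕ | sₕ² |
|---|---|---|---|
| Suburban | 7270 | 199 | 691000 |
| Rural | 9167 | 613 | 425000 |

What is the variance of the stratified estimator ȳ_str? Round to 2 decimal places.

861.91

Var(ȳ_str) = Σₕ Wₕ²(1 − fₕ)sₕ²/nₕ with Wₕ = Nₕ/N, N = 16437.
Suburban: Wₕ = 0.44229482; term = 0.44229482²·(1 − 0.02737276)·691000/199 = 660.68601.
Rural: Wₕ = 0.55770518; term = 0.55770518²·(1 − 0.06687030)·425000/613 = 201.22402.
Sum = 861.91003.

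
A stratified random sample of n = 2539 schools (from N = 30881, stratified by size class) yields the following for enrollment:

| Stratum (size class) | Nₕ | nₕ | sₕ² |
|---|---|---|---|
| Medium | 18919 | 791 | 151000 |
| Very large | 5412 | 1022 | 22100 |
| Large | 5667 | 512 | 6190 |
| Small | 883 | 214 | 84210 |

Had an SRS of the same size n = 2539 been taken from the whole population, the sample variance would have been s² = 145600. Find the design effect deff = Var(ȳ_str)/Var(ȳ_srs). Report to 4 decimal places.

1.3264

Var(ȳ_str) = Σ Wₕ²(1−fₕ)sₕ²/nₕ with Wₕ = Nₕ/30881:
  Medium: (18919/30881)²·(1−791/18919)·151000/791 = 68.653996
  Very large: (5412/30881)²·(1−1022/5412)·22100/1022 = 0.53874218
  Large: (5667/30881)²·(1−512/5667)·6190/512 = 0.3703564
  Small: (883/30881)²·(1−214/883)·84210/214 = 0.24375526
  → Var(ȳ_str) = 69.80685.
Var(ȳ_srs) = (1 − 2539/30881)·145600/2539 = 52.630538.
deff = 69.80685 / 52.630538 = 1.3264.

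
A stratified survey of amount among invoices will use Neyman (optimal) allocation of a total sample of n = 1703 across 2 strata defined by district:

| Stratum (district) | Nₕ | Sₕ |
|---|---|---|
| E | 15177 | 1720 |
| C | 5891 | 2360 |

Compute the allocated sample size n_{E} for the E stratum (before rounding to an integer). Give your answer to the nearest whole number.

1111

Neyman allocation: nₕ = n·NₕSₕ / Σⱼ NⱼSⱼ.
Σ NⱼSⱼ = 15177·1720 + 5891·2360 = 4.00072 × 10^7.
n_{E} = 1703·15177·1720 / (4.00072 × 10^7) = 1111.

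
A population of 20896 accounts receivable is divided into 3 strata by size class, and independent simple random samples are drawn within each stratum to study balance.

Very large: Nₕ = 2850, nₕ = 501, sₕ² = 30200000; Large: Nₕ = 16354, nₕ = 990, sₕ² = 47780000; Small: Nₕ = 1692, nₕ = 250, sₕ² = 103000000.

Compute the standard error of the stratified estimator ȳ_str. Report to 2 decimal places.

Var(ȳ_str) = Σₕ Wₕ²(1 − fₕ)sₕ²/nₕ with Wₕ = Nₕ/N, N = 20896.
Very large: Wₕ = 0.13638974; term = 0.13638974²·(1 − 0.17578947)·30200000/501 = 924.21024.
Large: Wₕ = 0.78263783; term = 0.78263783²·(1 − 0.06053565)·47780000/990 = 27772.369.
Small: Wₕ = 0.08097243; term = 0.08097243²·(1 − 0.14775414)·103000000/250 = 2302.1654.
Sum = 30998.745.
SE = √(30998.745) = 176.06.

176.06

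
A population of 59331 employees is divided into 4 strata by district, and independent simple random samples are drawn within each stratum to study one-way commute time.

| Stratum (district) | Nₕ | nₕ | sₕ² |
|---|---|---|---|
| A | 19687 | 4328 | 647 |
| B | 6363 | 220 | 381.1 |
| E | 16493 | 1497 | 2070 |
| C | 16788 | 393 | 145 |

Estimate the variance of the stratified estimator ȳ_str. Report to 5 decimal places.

Var(ȳ_str) = Σₕ Wₕ²(1 − fₕ)sₕ²/nₕ with Wₕ = Nₕ/N, N = 59331.
A: Wₕ = 0.33181642; term = 0.33181642²·(1 − 0.21984050)·647/4328 = 0.012840921.
B: Wₕ = 0.10724579; term = 0.10724579²·(1 − 0.03457489)·381.1/220 = 0.019235141.
E: Wₕ = 0.27798284; term = 0.27798284²·(1 − 0.09076578)·2070/1497 = 0.097153914.
C: Wₕ = 0.28295495; term = 0.28295495²·(1 − 0.02340958)·145/393 = 0.028848451.
Sum = 0.15807843.

0.15808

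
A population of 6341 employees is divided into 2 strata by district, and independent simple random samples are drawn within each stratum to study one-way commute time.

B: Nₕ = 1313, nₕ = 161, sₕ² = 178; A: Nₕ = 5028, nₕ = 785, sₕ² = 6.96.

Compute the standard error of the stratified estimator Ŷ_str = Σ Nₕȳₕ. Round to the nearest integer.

Var(Ŷ_str) = Σₕ Nₕ²(1 − fₕ)sₕ²/nₕ.
B: 1313²·(1 − 161/1313)·178/161 = 1.672289 × 10^6.
A: 5028²·(1 − 785/5028)·6.96/785 = 189150.67.
Sum = 1.8614397 × 10^6.
SE = √(1.8614397 × 10^6) = 1364.

1364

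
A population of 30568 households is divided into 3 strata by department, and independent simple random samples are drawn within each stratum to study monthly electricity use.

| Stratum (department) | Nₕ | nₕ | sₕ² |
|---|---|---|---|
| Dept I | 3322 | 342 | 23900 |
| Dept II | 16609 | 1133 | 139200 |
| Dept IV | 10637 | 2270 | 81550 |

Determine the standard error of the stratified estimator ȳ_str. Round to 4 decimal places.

Var(ȳ_str) = Σₕ Wₕ²(1 − fₕ)sₕ²/nₕ with Wₕ = Nₕ/N, N = 30568.
Dept I: Wₕ = 0.10867574; term = 0.10867574²·(1 − 0.10295003)·23900/342 = 0.74037823.
Dept II: Wₕ = 0.54334598; term = 0.54334598²·(1 − 0.06821603)·139200/1133 = 33.796948.
Dept IV: Wₕ = 0.34797828; term = 0.34797828²·(1 − 0.21340604)·81550/2270 = 3.4217871.
Sum = 37.959113.
SE = √(37.959113) = 6.1611.

6.1611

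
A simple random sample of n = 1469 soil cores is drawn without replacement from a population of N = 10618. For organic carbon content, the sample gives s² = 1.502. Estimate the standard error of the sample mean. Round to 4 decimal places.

0.0297

Under SRS without replacement, Var(ȳ) = (1 − f)·s²/n with f = n/N = 1469/10618 = 0.13834997.
Var(ȳ) = (1 − 0.13834997)·1.502/1469 = 0.86165003·0.0010224643 = 8.8100636 × 10^-4.
SE(ȳ) = √(8.8100636 × 10^-4) = 0.0297.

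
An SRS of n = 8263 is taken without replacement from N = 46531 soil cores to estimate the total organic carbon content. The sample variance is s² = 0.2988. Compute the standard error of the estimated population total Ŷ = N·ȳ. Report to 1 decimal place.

253.8

Var(Ŷ) = N²·Var(ȳ) = N²·(1 − n/N)·s²/n.
f = 8263/46531 = 0.17758054; Var(ȳ) = 0.82241946·0.2988/8263 = 2.9739675 × 10^-5.
Var(Ŷ) = 46531² · (2.9739675 × 10^-5) = 64390.38.
SE(Ŷ) = √(64390.38) = 253.8.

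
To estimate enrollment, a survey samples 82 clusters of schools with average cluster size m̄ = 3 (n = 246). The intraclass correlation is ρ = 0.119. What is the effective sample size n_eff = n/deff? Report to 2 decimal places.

198.71

deff = 1 + (3 − 1)·0.119 = 1 + 0.238 = 1.238.
n_eff = 246 / 1.238 = 198.71.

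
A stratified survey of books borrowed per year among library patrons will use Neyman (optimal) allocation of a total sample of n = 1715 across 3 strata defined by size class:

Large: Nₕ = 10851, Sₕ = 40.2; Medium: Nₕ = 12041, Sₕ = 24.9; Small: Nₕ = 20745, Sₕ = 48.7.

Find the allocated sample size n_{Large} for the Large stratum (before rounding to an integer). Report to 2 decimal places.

Neyman allocation: nₕ = n·NₕSₕ / Σⱼ NⱼSⱼ.
Σ NⱼSⱼ = 10851·40.2 + 12041·24.9 + 20745·48.7 = 1.7463126 × 10^6.
n_{Large} = 1715·10851·40.2 / (1.7463126 × 10^6) = 428.39.

428.39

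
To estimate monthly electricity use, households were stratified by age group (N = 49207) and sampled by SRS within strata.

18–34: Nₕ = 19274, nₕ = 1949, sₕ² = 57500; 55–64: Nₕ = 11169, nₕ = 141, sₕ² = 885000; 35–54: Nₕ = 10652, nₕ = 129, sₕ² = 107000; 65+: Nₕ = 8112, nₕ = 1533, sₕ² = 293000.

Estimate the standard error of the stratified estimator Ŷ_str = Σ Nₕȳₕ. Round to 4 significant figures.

941300

Var(Ŷ_str) = Σₕ Nₕ²(1 − fₕ)sₕ²/nₕ.
18–34: 19274²·(1 − 1949/19274)·57500/1949 = 9.8514715 × 10^9.
55–64: 11169²·(1 − 141/11169)·885000/141 = 7.7309917 × 10^11.
35–54: 10652²·(1 − 129/10652)·107000/129 = 9.2974702 × 10^10.
65+: 8112²·(1 − 1533/8112)·293000/1533 = 1.0200308 × 10^10.
Sum = 8.8612565 × 10^11.
SE = √(8.8612565 × 10^11) = 941300.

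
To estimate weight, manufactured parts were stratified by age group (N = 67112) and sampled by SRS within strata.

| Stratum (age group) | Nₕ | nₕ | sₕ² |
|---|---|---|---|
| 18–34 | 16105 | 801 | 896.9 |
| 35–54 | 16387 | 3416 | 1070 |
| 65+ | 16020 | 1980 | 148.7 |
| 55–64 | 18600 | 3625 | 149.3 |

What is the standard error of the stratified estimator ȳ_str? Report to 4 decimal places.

0.2870

Var(ȳ_str) = Σₕ Wₕ²(1 − fₕ)sₕ²/nₕ with Wₕ = Nₕ/N, N = 67112.
18–34: Wₕ = 0.23997199; term = 0.23997199²·(1 − 0.04973611)·896.9/801 = 0.061274085.
35–54: Wₕ = 0.24417392; term = 0.24417392²·(1 − 0.20845792)·1070/3416 = 0.014782179.
65+: Wₕ = 0.23870545; term = 0.23870545²·(1 − 0.12359551)·148.7/1980 = 0.0037503779.
55–64: Wₕ = 0.27714865; term = 0.27714865²·(1 − 0.19489247)·149.3/3625 = 0.0025470133.
Sum = 0.082353655.
SE = √(0.082353655) = 0.2870.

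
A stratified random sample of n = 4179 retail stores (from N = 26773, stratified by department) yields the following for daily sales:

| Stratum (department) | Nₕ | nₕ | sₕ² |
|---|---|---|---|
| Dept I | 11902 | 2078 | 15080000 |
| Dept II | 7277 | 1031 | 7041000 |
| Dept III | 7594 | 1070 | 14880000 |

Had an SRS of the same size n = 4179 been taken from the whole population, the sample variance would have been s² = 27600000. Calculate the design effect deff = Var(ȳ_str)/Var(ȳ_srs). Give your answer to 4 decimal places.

0.4625

Var(ȳ_str) = Σ Wₕ²(1−fₕ)sₕ²/nₕ with Wₕ = Nₕ/26773:
  Dept I: (11902/26773)²·(1−2078/11902)·15080000/2078 = 1183.7773
  Dept II: (7277/26773)²·(1−1031/7277)·7041000/1031 = 433.04792
  Dept III: (7594/26773)²·(1−1070/7594)·14880000/1070 = 961.19084
  → Var(ȳ_str) = 2578.0161.
Var(ȳ_srs) = (1 − 4179/26773)·27600000/4179 = 5573.5615.
deff = 2578.0161 / 5573.5615 = 0.4625.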